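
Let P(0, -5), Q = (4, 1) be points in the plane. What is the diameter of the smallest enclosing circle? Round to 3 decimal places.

The smallest circle enclosing two points has them as diameter endpoints.
Centre = midpoint = (2, -2); r² = |PQ|²/4 = 52/4 = 13.
Diameter = 2r = 2√13 ≈ 7.211.

7.211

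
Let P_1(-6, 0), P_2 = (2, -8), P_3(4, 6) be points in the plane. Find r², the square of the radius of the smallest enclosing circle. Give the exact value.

Side lengths²: P_1P_2² = 128, P_1P_3² = 136, P_2P_3² = 200.
Since P_2P_3² = 200 < 136 + 128 = 264, the triangle is acute, so the smallest enclosing circle is the circumcircle.
Circumcentre = (1.25, -0.75), r² = 53.125.

53.125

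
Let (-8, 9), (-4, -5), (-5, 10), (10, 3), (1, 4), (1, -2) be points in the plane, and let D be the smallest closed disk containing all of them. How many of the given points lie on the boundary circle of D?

3

The minimum enclosing circle of a finite set is fixed by two of the points (as a diameter) or three (as a circumcircle).
The minimum enclosing circle is determined by three boundary points: (-8, 9), (-4, -5), (10, 3).
Their circumcentre is (5/19, 72/19) with r² = 34450/361.
The farthest remaining point (-5, 10) is at distance² 23924/361 ≤ 34450/361.
The points at distance exactly r from the centre are (-8, 9), (-4, -5), (10, 3) — 3 points.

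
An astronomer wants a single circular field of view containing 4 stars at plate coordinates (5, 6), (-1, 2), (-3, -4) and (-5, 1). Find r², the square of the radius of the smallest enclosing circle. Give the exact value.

The farthest pair is (5, 6)–(-3, -4) with squared distance 164. The circle on this segment as diameter has centre (1, 1) and r² = 164/4 = 41.
Check (-1, 2): distance² to centre = 5 ≤ 41, so it lies inside.
All remaining points lie in this disk, and no smaller disk contains both endpoints, so this is the minimum enclosing circle.

41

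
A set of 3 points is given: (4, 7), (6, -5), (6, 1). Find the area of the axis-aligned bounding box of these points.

x ranges over [4, 6], width 2.
y ranges over [-5, 7], height 12.
Area = 2 × 12 = 24.

24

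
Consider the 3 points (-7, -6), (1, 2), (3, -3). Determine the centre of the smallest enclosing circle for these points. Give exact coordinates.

(-37/14, -33/14)

Call the three points A, B, C in the order given.
Side lengths²: AB² = 128, AC² = 109, BC² = 29.
Since AB² = 128 < 109 + 29 = 138, the triangle is acute, so the smallest enclosing circle is the circumcircle.
Circumcentre = (-37/14, -33/14), r² = 3161/98.
Centre = (-37/14, -33/14).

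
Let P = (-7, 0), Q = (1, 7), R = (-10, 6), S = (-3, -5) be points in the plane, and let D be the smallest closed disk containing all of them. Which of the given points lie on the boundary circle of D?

By Welzl's lemma the MEC is supported by two points (diametrically opposite) or three points (on a circumcircle).
The minimum enclosing circle is determined by three boundary points: Q, R, S.
Their circumcentre is (-4.09375, 2.03125) with r² = 50.634765625.
The farthest remaining point P is at distance² 12.572265625 ≤ 50.634765625.
The points at distance exactly r from the centre are Q, R, S — 3 points.

Q, R, S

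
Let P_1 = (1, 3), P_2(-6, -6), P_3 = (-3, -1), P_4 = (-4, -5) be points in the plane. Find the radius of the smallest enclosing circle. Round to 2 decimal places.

By Welzl's lemma the MEC is supported by two points (diametrically opposite) or three points (on a circumcircle).
The farthest pair is P_1–P_2 with squared distance 130. The circle on this segment as diameter has centre (-2.5, -1.5) and r² = 130/4 = 32.5.
Check P_3: distance² to centre = 0.5 ≤ 32.5, so it lies inside.
All remaining points lie in this disk, and no smaller disk contains both endpoints, so this is the minimum enclosing circle.
r = √(32.5) ≈ 5.70.

5.70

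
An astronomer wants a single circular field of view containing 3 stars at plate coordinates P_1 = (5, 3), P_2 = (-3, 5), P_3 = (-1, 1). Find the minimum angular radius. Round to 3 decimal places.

Side lengths²: P_1P_2² = 68, P_1P_3² = 40, P_2P_3² = 20.
Since P_1P_2² = 68 ≥ 40 + 20 = 60, the angle opposite P_1P_2 is not acute, so the smallest enclosing circle has P_1P_2 as diameter.
Centre = midpoint of P_1P_2 = (1, 4), r² = 68/4 = 17.
r = √17 ≈ 4.123.

4.123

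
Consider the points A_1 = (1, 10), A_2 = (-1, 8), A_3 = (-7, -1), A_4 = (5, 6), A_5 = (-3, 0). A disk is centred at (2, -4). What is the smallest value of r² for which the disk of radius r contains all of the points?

197

The required radius is the distance from (2, -4) to the farthest point.
Squared distances: 197, 153, 90, 109, 41.
Maximum is 197, attained at A_1.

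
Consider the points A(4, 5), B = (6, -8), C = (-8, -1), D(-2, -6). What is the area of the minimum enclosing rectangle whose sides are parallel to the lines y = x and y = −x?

In coordinates u = x + y, v = x − y the rectangle is axis-aligned; the map (x,y)→(u,v) scales areas by 2.
u-values: 9, -2, -9, -8; range = 9 − (-9) = 18.
v-values: -1, 14, -7, 4; range = 14 − (-7) = 21.
Area = (18 × 21) / 2 = 189.

189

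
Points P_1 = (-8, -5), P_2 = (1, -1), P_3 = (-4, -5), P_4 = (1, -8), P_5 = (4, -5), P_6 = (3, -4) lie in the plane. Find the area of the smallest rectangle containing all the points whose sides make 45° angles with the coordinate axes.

78

In coordinates u = x + y, v = x − y the rectangle is axis-aligned; the map (x,y)→(u,v) scales areas by 2.
u-values: -13, 0, -9, -7, -1, -1; range = 0 − (-13) = 13.
v-values: -3, 2, 1, 9, 9, 7; range = 9 − (-3) = 12.
Area = (13 × 12) / 2 = 78.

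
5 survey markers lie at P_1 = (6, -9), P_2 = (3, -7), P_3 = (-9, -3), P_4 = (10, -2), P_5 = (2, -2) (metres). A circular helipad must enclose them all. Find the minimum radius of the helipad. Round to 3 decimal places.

9.513

The minimum enclosing circle of a finite set is fixed by two of the points (as a diameter) or three (as a circumcircle).
The farthest pair is P_3–P_4 with squared distance 362. The circle on this segment as diameter has centre (0.5, -2.5) and r² = 362/4 = 90.5.
Check P_1: distance² to centre = 72.5 ≤ 90.5, so it lies inside.
All remaining points lie in this disk, and no smaller disk contains both endpoints, so this is the minimum enclosing circle.
r = √(90.5) ≈ 9.513.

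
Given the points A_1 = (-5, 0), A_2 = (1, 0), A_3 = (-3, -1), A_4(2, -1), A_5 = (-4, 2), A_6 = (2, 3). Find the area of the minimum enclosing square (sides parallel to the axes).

49

The bounding box has width 7 and height 4.
An axis-aligned square enclosing the set must have side ≥ max(width, height).
So the minimum side is max(7, 4) = 7.
Area = 7² = 49.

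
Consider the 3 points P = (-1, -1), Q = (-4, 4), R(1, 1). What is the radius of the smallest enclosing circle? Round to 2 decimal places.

3.01

Side lengths²: PQ² = 34, PR² = 8, QR² = 34.
Since QR² = 34 < 34 + 8 = 42, the triangle is acute, so the smallest enclosing circle is the circumcircle.
Circumcentre = (-1.875, 1.875), r² = 9.03125.
r = √(9.03125) ≈ 3.01.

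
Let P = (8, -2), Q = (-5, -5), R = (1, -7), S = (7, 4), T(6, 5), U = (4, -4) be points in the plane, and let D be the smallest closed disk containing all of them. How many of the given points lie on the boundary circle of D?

2

By Welzl's lemma the MEC is supported by two points (diametrically opposite) or three points (on a circumcircle).
The farthest pair is Q–S with squared distance 225. The circle on this segment as diameter has centre (1, -0.5) and r² = 225/4 = 56.25.
Check P: distance² to centre = 51.25 ≤ 56.25, so it lies inside.
All remaining points lie in this disk, and no smaller disk contains both endpoints, so this is the minimum enclosing circle.
The points at distance exactly r from the centre are Q, S — 2 points.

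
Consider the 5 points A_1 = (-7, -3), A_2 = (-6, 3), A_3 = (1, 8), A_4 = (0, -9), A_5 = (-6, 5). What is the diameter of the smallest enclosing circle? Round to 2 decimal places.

The farthest pair is A_3–A_4 with squared distance 290. The circle on this segment as diameter has centre (0.5, -0.5) and r² = 290/4 = 72.5.
Check A_1: distance² to centre = 62.5 ≤ 72.5, so it lies inside.
All remaining points lie in this disk, and no smaller disk contains both endpoints, so this is the minimum enclosing circle.
Diameter = 2r = 2√(72.5) ≈ 17.03.

17.03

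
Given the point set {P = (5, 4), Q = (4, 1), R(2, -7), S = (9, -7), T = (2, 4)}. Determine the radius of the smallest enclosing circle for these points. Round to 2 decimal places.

6.52

By Welzl's lemma the MEC is supported by two points (diametrically opposite) or three points (on a circumcircle).
The farthest pair is S–T with squared distance 170. The circle on this segment as diameter has centre (5.5, -1.5) and r² = 170/4 = 42.5.
Check P: distance² to centre = 30.5 ≤ 42.5, so it lies inside.
All remaining points lie in this disk, and no smaller disk contains both endpoints, so this is the minimum enclosing circle.
r = √(42.5) ≈ 6.52.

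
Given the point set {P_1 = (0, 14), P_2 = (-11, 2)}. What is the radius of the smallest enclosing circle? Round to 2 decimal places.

8.14

The smallest circle enclosing two points has them as diameter endpoints.
Centre = midpoint = (-5.5, 8); r² = |P_1P_2|²/4 = 265/4 = 66.25.
r = √(66.25) ≈ 8.14.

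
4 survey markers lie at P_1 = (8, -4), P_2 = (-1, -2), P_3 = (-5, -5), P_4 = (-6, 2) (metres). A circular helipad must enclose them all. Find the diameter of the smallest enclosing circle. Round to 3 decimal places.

15.232

A smallest enclosing disk is always determined by at most three of the input points on its boundary.
The farthest pair is P_1–P_4 with squared distance 232. The circle on this segment as diameter has centre (1, -1) and r² = 232/4 = 58.
Check P_2: distance² to centre = 5 ≤ 58, so it lies inside.
All remaining points lie in this disk, and no smaller disk contains both endpoints, so this is the minimum enclosing circle.
Diameter = 2r = 2√58 ≈ 15.232.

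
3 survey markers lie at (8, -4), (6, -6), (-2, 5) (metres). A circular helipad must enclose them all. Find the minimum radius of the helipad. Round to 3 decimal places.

Call the three points A, B, C in the order given.
Side lengths²: AB² = 8, AC² = 181, BC² = 185.
Since BC² = 185 < 181 + 8 = 189, the triangle is acute, so the smallest enclosing circle is the circumcircle.
Circumcentre = (87/38, -11/38), r² = 33485/722.
r = √(33485/722) ≈ 6.810.

6.810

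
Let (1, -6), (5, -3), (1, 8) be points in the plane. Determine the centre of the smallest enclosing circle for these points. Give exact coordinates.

(1, 1)

Call the three points A, B, C in the order given.
Side lengths²: AB² = 25, AC² = 196, BC² = 137.
Since AC² = 196 ≥ 137 + 25 = 162, the angle opposite AC is not acute, so the smallest enclosing circle has AC as diameter.
Centre = midpoint of AC = (1, 1), r² = 196/4 = 49.
Centre = (1, 1).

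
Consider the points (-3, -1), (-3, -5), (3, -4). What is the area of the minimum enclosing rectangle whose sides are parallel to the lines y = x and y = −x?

In coordinates u = x + y, v = x − y the rectangle is axis-aligned; the map (x,y)→(u,v) scales areas by 2.
u-values: -4, -8, -1; range = -1 − (-8) = 7.
v-values: -2, 2, 7; range = 7 − (-2) = 9.
Area = (7 × 9) / 2 = 31.5.

31.5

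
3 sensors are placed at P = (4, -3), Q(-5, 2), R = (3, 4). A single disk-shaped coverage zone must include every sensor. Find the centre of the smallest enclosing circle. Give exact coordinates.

(-7/29, -1/29)

Side lengths²: PQ² = 106, PR² = 50, QR² = 68.
Since PQ² = 106 < 68 + 50 = 118, the triangle is acute, so the smallest enclosing circle is the circumcircle.
Circumcentre = (-7/29, -1/29), r² = 22525/841.
Centre = (-7/29, -1/29).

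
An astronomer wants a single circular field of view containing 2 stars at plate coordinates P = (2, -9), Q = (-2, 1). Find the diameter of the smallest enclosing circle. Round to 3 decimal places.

The smallest circle enclosing two points has them as diameter endpoints.
Centre = midpoint = (0, -4); r² = |PQ|²/4 = 116/4 = 29.
Diameter = 2r = 2√29 ≈ 10.770.

10.770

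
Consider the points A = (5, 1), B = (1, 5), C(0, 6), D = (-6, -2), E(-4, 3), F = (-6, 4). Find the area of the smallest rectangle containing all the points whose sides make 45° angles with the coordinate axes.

98

In coordinates u = x + y, v = x − y the rectangle is axis-aligned; the map (x,y)→(u,v) scales areas by 2.
u-values: 6, 6, 6, -8, -1, -2; range = 6 − (-8) = 14.
v-values: 4, -4, -6, -4, -7, -10; range = 4 − (-10) = 14.
Area = (14 × 14) / 2 = 98.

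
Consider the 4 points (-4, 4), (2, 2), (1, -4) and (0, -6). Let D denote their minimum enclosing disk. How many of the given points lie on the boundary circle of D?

2

The farthest pair is (-4, 4)–(0, -6) with squared distance 116. The circle on this segment as diameter has centre (-2, -1) and r² = 116/4 = 29.
Check (2, 2): distance² to centre = 25 ≤ 29, so it lies inside.
All remaining points lie in this disk, and no smaller disk contains both endpoints, so this is the minimum enclosing circle.
The points at distance exactly r from the centre are (-4, 4), (0, -6) — 2 points.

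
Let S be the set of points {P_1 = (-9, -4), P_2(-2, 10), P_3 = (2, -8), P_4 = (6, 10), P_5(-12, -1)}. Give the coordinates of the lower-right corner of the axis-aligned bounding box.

(6, -8)

x-range [-12, 6], y-range [-8, 10].
The lower-right corner is (6, -8).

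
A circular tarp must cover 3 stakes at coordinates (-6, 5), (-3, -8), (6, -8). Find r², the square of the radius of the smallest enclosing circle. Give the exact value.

Call the three points A, B, C in the order given.
Side lengths²: AB² = 178, AC² = 313, BC² = 81.
Since AC² = 313 ≥ 178 + 81 = 259, the angle opposite AC is not acute, so the smallest enclosing circle has AC as diameter.
Centre = midpoint of AC = (0, -1.5), r² = 313/4 = 78.25.

78.25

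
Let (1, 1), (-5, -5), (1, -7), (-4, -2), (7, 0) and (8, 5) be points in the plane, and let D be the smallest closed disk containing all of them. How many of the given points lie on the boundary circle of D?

2

A smallest enclosing disk is always determined by at most three of the input points on its boundary.
The farthest pair is (-5, -5)–(8, 5) with squared distance 269. The circle on this segment as diameter has centre (1.5, 0) and r² = 269/4 = 67.25.
Check (1, 1): distance² to centre = 1.25 ≤ 67.25, so it lies inside.
All remaining points lie in this disk, and no smaller disk contains both endpoints, so this is the minimum enclosing circle.
The points at distance exactly r from the centre are (-5, -5), (8, 5) — 2 points.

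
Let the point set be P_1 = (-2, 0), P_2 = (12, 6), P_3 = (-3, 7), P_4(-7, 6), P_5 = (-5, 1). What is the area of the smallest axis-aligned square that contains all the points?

361

The bounding box has width 19 and height 7.
An axis-aligned square enclosing the set must have side ≥ max(width, height).
So the minimum side is max(19, 7) = 19.
Area = 19² = 361.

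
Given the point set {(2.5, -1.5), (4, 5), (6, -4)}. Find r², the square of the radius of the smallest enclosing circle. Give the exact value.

21.25

Call the three points A, B, C in the order given.
Side lengths²: AB² = 44.5, AC² = 18.5, BC² = 85.
Since BC² = 85 ≥ 44.5 + 18.5 = 63, the angle opposite BC is not acute, so the smallest enclosing circle has BC as diameter.
Centre = midpoint of BC = (5, 0.5), r² = 85/4 = 21.25.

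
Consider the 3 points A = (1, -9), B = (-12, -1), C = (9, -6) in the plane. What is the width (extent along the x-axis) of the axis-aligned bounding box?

max x = 9, min x = -12, so width = 21.

21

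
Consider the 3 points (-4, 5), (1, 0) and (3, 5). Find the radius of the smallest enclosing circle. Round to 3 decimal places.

Call the three points A, B, C in the order given.
Side lengths²: AB² = 50, AC² = 49, BC² = 29.
Since AB² = 50 < 49 + 29 = 78, the triangle is acute, so the smallest enclosing circle is the circumcircle.
Circumcentre = (-0.5, 3.5), r² = 14.5.
r = √(14.5) ≈ 3.808.

3.808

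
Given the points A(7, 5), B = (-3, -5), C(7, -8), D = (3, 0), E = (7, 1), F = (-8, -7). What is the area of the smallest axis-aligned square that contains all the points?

The bounding box has width 15 and height 13.
An axis-aligned square enclosing the set must have side ≥ max(width, height).
So the minimum side is max(15, 13) = 15.
Area = 15² = 225.

225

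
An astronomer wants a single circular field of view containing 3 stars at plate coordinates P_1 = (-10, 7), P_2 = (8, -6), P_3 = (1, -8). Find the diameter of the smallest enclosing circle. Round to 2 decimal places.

22.20

Side lengths²: P_1P_2² = 493, P_1P_3² = 346, P_2P_3² = 53.
Since P_1P_2² = 493 ≥ 346 + 53 = 399, the angle opposite P_1P_2 is not acute, so the smallest enclosing circle has P_1P_2 as diameter.
Centre = midpoint of P_1P_2 = (-1, 0.5), r² = 493/4 = 123.25.
Diameter = 2r = 2√(123.25) ≈ 22.20.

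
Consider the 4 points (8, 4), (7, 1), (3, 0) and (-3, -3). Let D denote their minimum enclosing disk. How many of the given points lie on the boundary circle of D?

2

By Welzl's lemma the MEC is supported by two points (diametrically opposite) or three points (on a circumcircle).
The farthest pair is (8, 4)–(-3, -3) with squared distance 170. The circle on this segment as diameter has centre (2.5, 0.5) and r² = 170/4 = 42.5.
Check (7, 1): distance² to centre = 20.5 ≤ 42.5, so it lies inside.
All remaining points lie in this disk, and no smaller disk contains both endpoints, so this is the minimum enclosing circle.
The points at distance exactly r from the centre are (8, 4), (-3, -3) — 2 points.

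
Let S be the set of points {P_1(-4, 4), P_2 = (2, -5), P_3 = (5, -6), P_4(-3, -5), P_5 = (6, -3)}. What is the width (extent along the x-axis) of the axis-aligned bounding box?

max x = 6, min x = -4, so width = 10.

10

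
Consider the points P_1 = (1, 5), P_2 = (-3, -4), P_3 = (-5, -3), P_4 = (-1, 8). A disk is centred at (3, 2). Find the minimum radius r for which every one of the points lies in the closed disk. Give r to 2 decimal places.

9.43

The required radius is the distance from (3, 2) to the farthest point.
Squared distances: 13, 72, 89, 52.
Maximum is 89, attained at P_3.
r = √89 ≈ 9.43.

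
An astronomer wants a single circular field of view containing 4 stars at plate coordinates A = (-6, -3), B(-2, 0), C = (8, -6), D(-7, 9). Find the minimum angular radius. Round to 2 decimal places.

10.61

The minimum enclosing circle of a finite set is fixed by two of the points (as a diameter) or three (as a circumcircle).
The farthest pair is C–D with squared distance 450. The circle on this segment as diameter has centre (0.5, 1.5) and r² = 450/4 = 112.5.
Check A: distance² to centre = 62.5 ≤ 112.5, so it lies inside.
All remaining points lie in this disk, and no smaller disk contains both endpoints, so this is the minimum enclosing circle.
r = √(112.5) ≈ 10.61.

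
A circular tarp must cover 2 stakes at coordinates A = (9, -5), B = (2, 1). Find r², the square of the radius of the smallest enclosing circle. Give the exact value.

21.25

The smallest circle enclosing two points has them as diameter endpoints.
Centre = midpoint = (5.5, -2); r² = |AB|²/4 = 85/4 = 21.25.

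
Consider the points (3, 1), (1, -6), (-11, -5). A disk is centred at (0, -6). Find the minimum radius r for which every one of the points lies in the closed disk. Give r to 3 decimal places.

The required radius is the distance from (0, -6) to the farthest point.
Squared distances: 58, 1, 122.
Maximum is 122, attained at (-11, -5).
r = √122 ≈ 11.045.

11.045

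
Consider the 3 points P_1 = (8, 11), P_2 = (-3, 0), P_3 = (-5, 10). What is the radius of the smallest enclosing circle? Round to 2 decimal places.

7.84

Side lengths²: P_1P_2² = 242, P_1P_3² = 170, P_2P_3² = 104.
Since P_1P_2² = 242 < 170 + 104 = 274, the triangle is acute, so the smallest enclosing circle is the circumcircle.
Circumcentre = (11/6, 37/6), r² = 1105/18.
r = √(1105/18) ≈ 7.84.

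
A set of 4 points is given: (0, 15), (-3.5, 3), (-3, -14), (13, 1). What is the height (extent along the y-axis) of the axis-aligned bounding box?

29

max y = 15, min y = -14, so height = 29.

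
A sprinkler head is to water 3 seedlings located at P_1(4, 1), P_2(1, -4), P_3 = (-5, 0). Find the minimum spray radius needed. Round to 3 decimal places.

Side lengths²: P_1P_2² = 34, P_1P_3² = 82, P_2P_3² = 52.
Since P_1P_3² = 82 < 52 + 34 = 86, the triangle is acute, so the smallest enclosing circle is the circumcircle.
Circumcentre = (-10/21, 2/7), r² = 9061/441.
r = √(9061/441) ≈ 4.533.

4.533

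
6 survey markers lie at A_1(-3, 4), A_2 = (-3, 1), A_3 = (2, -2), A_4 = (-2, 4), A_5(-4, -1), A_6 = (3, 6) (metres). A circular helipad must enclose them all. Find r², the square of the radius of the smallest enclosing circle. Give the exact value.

The minimum enclosing circle of a finite set is fixed by two of the points (as a diameter) or three (as a circumcircle).
The minimum enclosing circle is determined by three boundary points: A_3, A_5, A_6.
Their circumcentre is (-5/14, 33/14) with r² = 2405/98.
The farthest remaining point A_1 is at distance² 949/98 ≤ 2405/98.

2405/98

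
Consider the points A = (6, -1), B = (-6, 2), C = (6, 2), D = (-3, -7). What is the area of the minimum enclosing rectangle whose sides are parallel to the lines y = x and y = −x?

135

In coordinates u = x + y, v = x − y the rectangle is axis-aligned; the map (x,y)→(u,v) scales areas by 2.
u-values: 5, -4, 8, -10; range = 8 − (-10) = 18.
v-values: 7, -8, 4, 4; range = 7 − (-8) = 15.
Area = (18 × 15) / 2 = 135.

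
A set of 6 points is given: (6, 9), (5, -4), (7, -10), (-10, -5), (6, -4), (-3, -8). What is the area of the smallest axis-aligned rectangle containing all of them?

x ranges over [-10, 7], width 17.
y ranges over [-10, 9], height 19.
Area = 17 × 19 = 323.

323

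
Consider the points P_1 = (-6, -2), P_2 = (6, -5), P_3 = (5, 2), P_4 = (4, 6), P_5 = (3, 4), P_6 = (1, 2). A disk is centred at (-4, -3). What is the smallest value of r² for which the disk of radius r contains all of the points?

The required radius is the distance from (-4, -3) to the farthest point.
Squared distances: 5, 104, 106, 145, 98, 50.
Maximum is 145, attained at P_4.

145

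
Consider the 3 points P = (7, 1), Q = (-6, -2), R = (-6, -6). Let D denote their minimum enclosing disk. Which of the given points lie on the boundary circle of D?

P, R

Side lengths²: PQ² = 178, PR² = 218, QR² = 16.
Since PR² = 218 ≥ 178 + 16 = 194, the angle opposite PR is not acute, so the smallest enclosing circle has PR as diameter.
Centre = midpoint of PR = (0.5, -2.5), r² = 218/4 = 54.5.
The points at distance exactly r from the centre are P, R — 2 points.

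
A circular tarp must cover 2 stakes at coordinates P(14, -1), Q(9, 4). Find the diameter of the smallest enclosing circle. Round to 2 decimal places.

The smallest circle enclosing two points has them as diameter endpoints.
Centre = midpoint = (11.5, 1.5); r² = |PQ|²/4 = 50/4 = 12.5.
Diameter = 2r = 2√(12.5) ≈ 7.07.

7.07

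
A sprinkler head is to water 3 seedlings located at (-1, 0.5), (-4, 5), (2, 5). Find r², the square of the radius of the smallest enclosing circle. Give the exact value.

Call the three points A, B, C in the order given.
Side lengths²: AB² = 29.25, AC² = 29.25, BC² = 36.
Since BC² = 36 < 29.25 + 29.25 = 58.5, the triangle is acute, so the smallest enclosing circle is the circumcircle.
Circumcentre = (-1, 3.75), r² = 10.5625.

10.5625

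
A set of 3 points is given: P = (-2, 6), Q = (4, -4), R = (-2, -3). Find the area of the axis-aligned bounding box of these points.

60

x ranges over [-2, 4], width 6.
y ranges over [-4, 6], height 10.
Area = 6 × 10 = 60.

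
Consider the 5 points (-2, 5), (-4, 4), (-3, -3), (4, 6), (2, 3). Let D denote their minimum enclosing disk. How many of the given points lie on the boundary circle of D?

A smallest enclosing disk is always determined by at most three of the input points on its boundary.
The farthest pair is (-3, -3)–(4, 6) with squared distance 130. The circle on this segment as diameter has centre (0.5, 1.5) and r² = 130/4 = 32.5.
Check (-2, 5): distance² to centre = 18.5 ≤ 32.5, so it lies inside.
All remaining points lie in this disk, and no smaller disk contains both endpoints, so this is the minimum enclosing circle.
The points at distance exactly r from the centre are (-3, -3), (4, 6) — 2 points.

2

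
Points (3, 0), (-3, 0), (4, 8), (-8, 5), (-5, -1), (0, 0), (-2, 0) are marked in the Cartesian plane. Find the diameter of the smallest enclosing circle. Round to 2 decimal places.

13.04

A smallest enclosing disk is always determined by at most three of the input points on its boundary.
The minimum enclosing circle is determined by three boundary points: (4, 8), (-8, 5), (-5, -1).
Their circumcentre is (-1.5, 4.5) with r² = 42.5.
The farthest remaining point (3, 0) is at distance² 40.5 ≤ 42.5.
Diameter = 2r = 2√(42.5) ≈ 13.04.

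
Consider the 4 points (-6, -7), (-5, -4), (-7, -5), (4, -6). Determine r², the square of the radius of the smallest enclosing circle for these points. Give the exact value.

A smallest enclosing disk is always determined by at most three of the input points on its boundary.
The farthest pair is (-7, -5)–(4, -6) with squared distance 122. The circle on this segment as diameter has centre (-1.5, -5.5) and r² = 122/4 = 30.5.
Check (-6, -7): distance² to centre = 22.5 ≤ 30.5, so it lies inside.
All remaining points lie in this disk, and no smaller disk contains both endpoints, so this is the minimum enclosing circle.

30.5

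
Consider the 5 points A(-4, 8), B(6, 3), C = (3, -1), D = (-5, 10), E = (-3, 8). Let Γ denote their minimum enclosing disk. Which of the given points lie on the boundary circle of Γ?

The minimum enclosing circle is determined by three boundary points: B, C, D.
Their circumcentre is (-15/26, 125/26) with r² = 15725/338.
The farthest remaining point A is at distance² 7405/338 ≤ 15725/338.
The points at distance exactly r from the centre are B, C, D — 3 points.

B, C, D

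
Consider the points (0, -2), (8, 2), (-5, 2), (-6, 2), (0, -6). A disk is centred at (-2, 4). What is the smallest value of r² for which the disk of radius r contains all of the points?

104

The required radius is the distance from (-2, 4) to the farthest point.
Squared distances: 40, 104, 13, 20, 104.
Maximum is 104, attained at (8, 2).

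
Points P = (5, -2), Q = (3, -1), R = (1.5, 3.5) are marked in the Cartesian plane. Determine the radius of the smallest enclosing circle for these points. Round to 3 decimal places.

Side lengths²: PQ² = 5, PR² = 42.5, QR² = 22.5.
Since PR² = 42.5 ≥ 22.5 + 5 = 27.5, the angle opposite PR is not acute, so the smallest enclosing circle has PR as diameter.
Centre = midpoint of PR = (3.25, 0.75), r² = 42.5/4 = 10.625.
r = √(10.625) ≈ 3.260.

3.260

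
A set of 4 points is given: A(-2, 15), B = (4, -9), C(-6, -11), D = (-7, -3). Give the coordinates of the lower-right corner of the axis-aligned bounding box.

(4, -11)

x-range [-7, 4], y-range [-11, 15].
The lower-right corner is (4, -11).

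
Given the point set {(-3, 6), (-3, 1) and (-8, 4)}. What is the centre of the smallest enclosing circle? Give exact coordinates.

(-4.9, 3.5)

Call the three points A, B, C in the order given.
Side lengths²: AB² = 25, AC² = 29, BC² = 34.
Since BC² = 34 < 29 + 25 = 54, the triangle is acute, so the smallest enclosing circle is the circumcircle.
Circumcentre = (-4.9, 3.5), r² = 9.86.
Centre = (-4.9, 3.5).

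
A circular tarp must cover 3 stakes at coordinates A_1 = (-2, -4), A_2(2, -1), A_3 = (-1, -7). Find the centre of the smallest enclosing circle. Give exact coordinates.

Side lengths²: A_1A_2² = 25, A_1A_3² = 10, A_2A_3² = 45.
Since A_2A_3² = 45 ≥ 25 + 10 = 35, the angle opposite A_2A_3 is not acute, so the smallest enclosing circle has A_2A_3 as diameter.
Centre = midpoint of A_2A_3 = (0.5, -4), r² = 45/4 = 11.25.
Centre = (0.5, -4).

(0.5, -4)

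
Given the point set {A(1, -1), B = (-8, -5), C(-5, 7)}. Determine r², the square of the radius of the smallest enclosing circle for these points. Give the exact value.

Side lengths²: AB² = 97, AC² = 100, BC² = 153.
Since BC² = 153 < 100 + 97 = 197, the triangle is acute, so the smallest enclosing circle is the circumcircle.
Circumcentre = (-5.125, 0.65625), r² = 40.2587890625.

40.2587890625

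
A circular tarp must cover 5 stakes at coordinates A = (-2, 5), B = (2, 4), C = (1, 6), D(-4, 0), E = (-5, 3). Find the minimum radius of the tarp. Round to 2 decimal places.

The minimum enclosing circle of a finite set is fixed by two of the points (as a diameter) or three (as a circumcircle).
The farthest pair is C–D with squared distance 61. The circle on this segment as diameter has centre (-1.5, 3) and r² = 61/4 = 15.25.
Check A: distance² to centre = 4.25 ≤ 15.25, so it lies inside.
All remaining points lie in this disk, and no smaller disk contains both endpoints, so this is the minimum enclosing circle.
r = √(15.25) ≈ 3.91.

3.91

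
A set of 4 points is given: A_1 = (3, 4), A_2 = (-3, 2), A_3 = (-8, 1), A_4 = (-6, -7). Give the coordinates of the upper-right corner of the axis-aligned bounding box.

(3, 4)

x-range [-8, 3], y-range [-7, 4].
The upper-right corner is (3, 4).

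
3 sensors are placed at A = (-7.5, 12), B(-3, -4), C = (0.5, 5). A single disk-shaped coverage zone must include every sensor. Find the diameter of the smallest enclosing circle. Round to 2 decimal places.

16.62

Side lengths²: AB² = 276.25, AC² = 113, BC² = 93.25.
Since AB² = 276.25 ≥ 113 + 93.25 = 206.25, the angle opposite AB is not acute, so the smallest enclosing circle has AB as diameter.
Centre = midpoint of AB = (-5.25, 4), r² = 276.25/4 = 69.0625.
Diameter = 2r = 2√(69.0625) ≈ 16.62.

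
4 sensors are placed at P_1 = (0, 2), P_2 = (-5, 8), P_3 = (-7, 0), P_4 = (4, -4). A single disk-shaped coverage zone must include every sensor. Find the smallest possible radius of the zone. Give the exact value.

7.5

The minimum enclosing circle of a finite set is fixed by two of the points (as a diameter) or three (as a circumcircle).
The farthest pair is P_2–P_4 with squared distance 225. The circle on this segment as diameter has centre (-0.5, 2) and r² = 225/4 = 56.25.
Check P_1: distance² to centre = 0.25 ≤ 56.25, so it lies inside.
All remaining points lie in this disk, and no smaller disk contains both endpoints, so this is the minimum enclosing circle.
r = √(56.25) = 7.5.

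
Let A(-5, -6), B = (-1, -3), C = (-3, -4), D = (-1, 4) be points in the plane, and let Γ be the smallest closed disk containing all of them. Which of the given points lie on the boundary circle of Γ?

A smallest enclosing disk is always determined by at most three of the input points on its boundary.
The farthest pair is A–D with squared distance 116. The circle on this segment as diameter has centre (-3, -1) and r² = 116/4 = 29.
Check B: distance² to centre = 8 ≤ 29, so it lies inside.
All remaining points lie in this disk, and no smaller disk contains both endpoints, so this is the minimum enclosing circle.
The points at distance exactly r from the centre are A, D — 2 points.

A, D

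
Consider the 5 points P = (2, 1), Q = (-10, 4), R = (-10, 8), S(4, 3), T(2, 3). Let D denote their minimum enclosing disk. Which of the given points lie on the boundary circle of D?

By Welzl's lemma the MEC is supported by two points (diametrically opposite) or three points (on a circumcircle).
The farthest pair is R–S with squared distance 221. The circle on this segment as diameter has centre (-3, 5.5) and r² = 221/4 = 55.25.
Check P: distance² to centre = 45.25 ≤ 55.25, so it lies inside.
All remaining points lie in this disk, and no smaller disk contains both endpoints, so this is the minimum enclosing circle.
The points at distance exactly r from the centre are R, S — 2 points.

R, S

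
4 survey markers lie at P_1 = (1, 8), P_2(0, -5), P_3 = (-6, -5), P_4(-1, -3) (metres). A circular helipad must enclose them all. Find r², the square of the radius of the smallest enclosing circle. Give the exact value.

By Welzl's lemma the MEC is supported by two points (diametrically opposite) or three points (on a circumcircle).
The farthest pair is P_1–P_3 with squared distance 218. The circle on this segment as diameter has centre (-2.5, 1.5) and r² = 218/4 = 54.5.
Check P_2: distance² to centre = 48.5 ≤ 54.5, so it lies inside.
All remaining points lie in this disk, and no smaller disk contains both endpoints, so this is the minimum enclosing circle.

54.5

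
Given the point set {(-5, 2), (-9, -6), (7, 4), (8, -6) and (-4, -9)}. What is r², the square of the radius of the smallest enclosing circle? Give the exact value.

89.89

By Welzl's lemma the MEC is supported by two points (diametrically opposite) or three points (on a circumcircle).
The minimum enclosing circle is determined by three boundary points: (-9, -6), (7, 4), (8, -6).
Their circumcentre is (-0.5, -1.8) with r² = 89.89.
The farthest remaining point (-4, -9) is at distance² 64.09 ≤ 89.89.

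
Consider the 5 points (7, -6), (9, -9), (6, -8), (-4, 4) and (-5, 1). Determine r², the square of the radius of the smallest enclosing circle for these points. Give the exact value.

A smallest enclosing disk is always determined by at most three of the input points on its boundary.
The farthest pair is (9, -9)–(-4, 4) with squared distance 338. The circle on this segment as diameter has centre (2.5, -2.5) and r² = 338/4 = 84.5.
Check (7, -6): distance² to centre = 32.5 ≤ 84.5, so it lies inside.
All remaining points lie in this disk, and no smaller disk contains both endpoints, so this is the minimum enclosing circle.

84.5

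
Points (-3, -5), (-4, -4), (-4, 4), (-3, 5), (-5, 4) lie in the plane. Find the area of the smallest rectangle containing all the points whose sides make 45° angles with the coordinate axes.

In coordinates u = x + y, v = x − y the rectangle is axis-aligned; the map (x,y)→(u,v) scales areas by 2.
u-values: -8, -8, 0, 2, -1; range = 2 − (-8) = 10.
v-values: 2, 0, -8, -8, -9; range = 2 − (-9) = 11.
Area = (10 × 11) / 2 = 55.

55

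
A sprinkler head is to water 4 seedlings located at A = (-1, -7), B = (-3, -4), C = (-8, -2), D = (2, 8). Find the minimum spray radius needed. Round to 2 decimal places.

The minimum enclosing circle is determined by three boundary points: A, C, D.
Their circumcentre is (-0.75, 0.75) with r² = 60.125.
The farthest remaining point B is at distance² 27.625 ≤ 60.125.
r = √(60.125) ≈ 7.75.

7.75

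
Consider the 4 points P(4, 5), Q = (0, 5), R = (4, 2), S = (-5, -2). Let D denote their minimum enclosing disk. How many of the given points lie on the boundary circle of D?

By Welzl's lemma the MEC is supported by two points (diametrically opposite) or three points (on a circumcircle).
The farthest pair is P–S with squared distance 130. The circle on this segment as diameter has centre (-0.5, 1.5) and r² = 130/4 = 32.5.
Check Q: distance² to centre = 12.5 ≤ 32.5, so it lies inside.
All remaining points lie in this disk, and no smaller disk contains both endpoints, so this is the minimum enclosing circle.
The points at distance exactly r from the centre are P, S — 2 points.

2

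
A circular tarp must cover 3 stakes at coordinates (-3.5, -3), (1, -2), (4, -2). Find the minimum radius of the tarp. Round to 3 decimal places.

3.783

Call the three points A, B, C in the order given.
Side lengths²: AB² = 21.25, AC² = 57.25, BC² = 9.
Since AC² = 57.25 ≥ 21.25 + 9 = 30.25, the angle opposite AC is not acute, so the smallest enclosing circle has AC as diameter.
Centre = midpoint of AC = (0.25, -2.5), r² = 57.25/4 = 14.3125.
r = √(14.3125) ≈ 3.783.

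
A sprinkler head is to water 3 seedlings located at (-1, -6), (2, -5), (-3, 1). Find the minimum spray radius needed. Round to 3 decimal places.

3.909

Call the three points A, B, C in the order given.
Side lengths²: AB² = 10, AC² = 53, BC² = 61.
Since BC² = 61 < 53 + 10 = 63, the triangle is acute, so the smallest enclosing circle is the circumcircle.
Circumcentre = (-29/46, -97/46), r² = 16165/1058.
r = √(16165/1058) ≈ 3.909.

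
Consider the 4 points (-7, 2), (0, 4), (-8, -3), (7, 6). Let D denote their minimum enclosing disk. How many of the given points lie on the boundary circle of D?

2

By Welzl's lemma the MEC is supported by two points (diametrically opposite) or three points (on a circumcircle).
The farthest pair is (-8, -3)–(7, 6) with squared distance 306. The circle on this segment as diameter has centre (-0.5, 1.5) and r² = 306/4 = 76.5.
Check (-7, 2): distance² to centre = 42.5 ≤ 76.5, so it lies inside.
All remaining points lie in this disk, and no smaller disk contains both endpoints, so this is the minimum enclosing circle.
The points at distance exactly r from the centre are (-8, -3), (7, 6) — 2 points.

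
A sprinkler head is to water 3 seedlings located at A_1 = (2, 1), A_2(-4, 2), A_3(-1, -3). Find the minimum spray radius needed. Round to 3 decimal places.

Side lengths²: A_1A_2² = 37, A_1A_3² = 25, A_2A_3² = 34.
Since A_1A_2² = 37 < 34 + 25 = 59, the triangle is acute, so the smallest enclosing circle is the circumcircle.
Circumcentre = (-65/54, 5/18), r² = 15725/1458.
r = √(15725/1458) ≈ 3.284.

3.284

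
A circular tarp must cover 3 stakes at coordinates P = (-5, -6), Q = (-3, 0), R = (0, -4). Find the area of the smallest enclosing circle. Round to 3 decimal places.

Side lengths²: PQ² = 40, PR² = 29, QR² = 25.
Since PQ² = 40 < 29 + 25 = 54, the triangle is acute, so the smallest enclosing circle is the circumcircle.
Circumcentre = (-83/26, -85/26), r² = 3625/338.
Area = π·r² = π·3625/338 ≈ 33.693.

33.693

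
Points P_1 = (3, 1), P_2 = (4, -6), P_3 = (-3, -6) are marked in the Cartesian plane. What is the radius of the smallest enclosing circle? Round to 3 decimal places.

4.657

Side lengths²: P_1P_2² = 50, P_1P_3² = 85, P_2P_3² = 49.
Since P_1P_3² = 85 < 50 + 49 = 99, the triangle is acute, so the smallest enclosing circle is the circumcircle.
Circumcentre = (0.5, -41/14), r² = 2125/98.
r = √(2125/98) ≈ 4.657.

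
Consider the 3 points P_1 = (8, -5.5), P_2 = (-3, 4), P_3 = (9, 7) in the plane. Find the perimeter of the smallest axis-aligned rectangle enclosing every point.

49

Width = max x − min x = 9 − (-3) = 12.
Height = max y − min y = 7 − (-5.5) = 12.5.
Perimeter = 2(12 + 12.5) = 49.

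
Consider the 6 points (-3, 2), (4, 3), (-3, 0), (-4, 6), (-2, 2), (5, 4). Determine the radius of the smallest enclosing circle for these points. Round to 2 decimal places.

A smallest enclosing disk is always determined by at most three of the input points on its boundary.
The minimum enclosing circle is determined by three boundary points: (-3, 0), (-4, 6), (5, 4).
Their circumcentre is (5/26, 47/13) with r² = 15725/676.
The farthest remaining point (4, 3) is at distance² 10057/676 ≤ 15725/676.
r = √(15725/676) ≈ 4.82.

4.82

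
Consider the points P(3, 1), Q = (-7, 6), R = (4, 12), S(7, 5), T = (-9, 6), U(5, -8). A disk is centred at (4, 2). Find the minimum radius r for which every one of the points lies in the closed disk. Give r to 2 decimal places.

13.60

The required radius is the distance from (4, 2) to the farthest point.
Squared distances: 2, 137, 100, 18, 185, 101.
Maximum is 185, attained at T.
r = √185 ≈ 13.60.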